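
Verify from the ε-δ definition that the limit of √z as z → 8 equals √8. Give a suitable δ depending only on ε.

Let ε > 0. We want δ > 0 such that 0 < |z − 8| < δ implies |√z − √8| < ε.
Rationalise: √z − √8 = (z − 8)/(√z + √8), so |√z − √8| = |z − 8|/(√z + √8).
Restrict δ ≤ 8 so that |z − 8| < 8 forces z > 0, and then √z + √8 > √8.
Hence |√z − √8| < |z − 8|/√8, which is < ε once |z − 8| < √8·ε.
Take δ = min(8, √8·ε). If 0 < |z − 8| < δ then z > 0 and |√z − √8| < |z − 8|/√8 < ε.

δ = min(8, √8·ε)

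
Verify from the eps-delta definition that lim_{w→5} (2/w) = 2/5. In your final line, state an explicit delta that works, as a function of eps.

Let eps > 0 be given. We seek delta > 0 such that 0 < |w − 5| < delta implies |2/w − (2/5)| < eps.
|2/w − (2/5)| = 2·|5 − w|/(5·|w|) = 2|w − 5|/(5|w|).
Restrict delta ≤ 5/2. Then |w − 5| < 5/2 gives |w| > 5/2, so 5|w| > 25/2.
Then |2/w − (2/5)| < 2|w − 5|/(25/2), which is < eps when |w − 5| < (25/4)eps.
Take delta = min(5/2, (25/4)eps). Then 0 < |w − 5| < delta gives both |w − 5| < 5/2 and |w − 5| < (25/4)eps, so |2/w − (2/5)| < eps.

delta = min(5/2, (25/4)eps)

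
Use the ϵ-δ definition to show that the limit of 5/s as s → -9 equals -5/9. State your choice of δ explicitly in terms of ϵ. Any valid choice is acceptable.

δ = min(9/2, (81/10)ϵ)

Fix ϵ > 0. We seek δ > 0 such that 0 < |s + 9| < δ implies |5/s + 5/9| < ϵ.
|5/s + 5/9| = 5·|-9 − s|/(9·|s|) = 5|s + 9|/(9|s|).
Restrict δ ≤ 9/2. Then |s + 9| < 9/2 gives |s| > 9/2, so 9|s| > 81/2.
Then |5/s + 5/9| < 5|s + 9|/(81/2), which is < ϵ when |s + 9| < (81/10)ϵ.
Take δ = min(9/2, (81/10)ϵ). Then 0 < |s + 9| < δ gives both |s + 9| < 9/2 and |s + 9| < (81/10)ϵ, so |5/s + 5/9| < ϵ.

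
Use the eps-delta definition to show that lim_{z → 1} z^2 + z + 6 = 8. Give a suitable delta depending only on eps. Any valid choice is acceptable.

Fix eps > 0. We want delta > 0 such that 0 < |z − 1| < delta implies |(z^2 + z + 6) − 8| < eps.
(z^2 + z + 6) − 8 = z^2 + z - 2 = (z − 1)(z + 2).
So |(z^2 + z + 6) − 8| = |z − 1|·|z + 2|.
Require delta ≤ 1. Then |z − 1| < 1 gives |z| < 2, and by the triangle inequality |z + 2| ≤ 2 + 2 = 4.
Hence |(z^2 + z + 6) − 8| ≤ 4|z − 1| < eps provided |z − 1| < eps/4.
Choosing delta = min(1, eps/4) ensures both conditions, hence |(z^2 + z + 6) − 8| < eps.

delta = min(1, eps/4)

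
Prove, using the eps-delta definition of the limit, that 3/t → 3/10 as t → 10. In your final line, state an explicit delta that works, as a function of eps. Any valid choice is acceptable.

Let eps > 0 be given. We seek delta > 0 such that 0 < |t − 10| < delta implies |3/t − (3/10)| < eps.
|3/t − (3/10)| = 3·|10 − t|/(10·|t|) = 3|t − 10|/(10|t|).
Require delta ≤ 5 so that |t| > 10 − 5 = 5, hence 10|t| > 50.
Then |3/t − (3/10)| < 3|t − 10|/50, which is < eps when |t − 10| < (50/3)eps.
Take delta = min(5, (50/3)eps). Then 0 < |t − 10| < delta gives both |t − 10| < 5 and |t − 10| < (50/3)eps, so |3/t − (3/10)| < eps.

delta = min(5, (50/3)eps)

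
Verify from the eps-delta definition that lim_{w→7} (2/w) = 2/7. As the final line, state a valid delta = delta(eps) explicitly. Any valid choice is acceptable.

Fix eps > 0. We seek delta > 0 such that 0 < |w − 7| < delta implies |2/w − (2/7)| < eps.
|2/w − (2/7)| = 2·|7 − w|/(7·|w|) = 2|w − 7|/(7|w|).
Require delta ≤ 7/2 so that |w| > 7 − 7/2 = 7/2, hence 7|w| > 49/2.
Then |2/w − (2/7)| < 2|w − 7|/(49/2), which is < eps when |w − 7| < (49/4)eps.
Take delta = min(7/2, (49/4)eps). Then 0 < |w − 7| < delta gives both |w − 7| < 7/2 and |w − 7| < (49/4)eps, so |2/w − (2/7)| < eps.

delta = min(7/2, (49/4)eps)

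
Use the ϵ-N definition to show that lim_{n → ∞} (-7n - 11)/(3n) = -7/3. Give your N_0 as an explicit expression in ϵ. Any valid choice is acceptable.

N_0 = (11/3)/ϵ

Let ϵ > 0 be given. For n ≥ 1, |(-7n - 11)/(3n) + 7/3| = |-33|/(3(3n)) = 33/(3(3n)).
Since 3n ≥ 3n for n ≥ 1, this is ≤ 33/(3·3n) = (11/3)/n.
So |(-7n - 11)/(3n) + 7/3| < ϵ whenever n > (11/3)/ϵ.
Take N_0 = (11/3)/ϵ. If n > N_0 then |(-7n - 11)/(3n) + 7/3| ≤ (11/3)/n < ϵ.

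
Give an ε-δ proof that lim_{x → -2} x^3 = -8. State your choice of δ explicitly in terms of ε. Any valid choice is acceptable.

δ = min(2, ε/28)

Fix ε > 0. We seek δ > 0 with 0 < |x + 2| < δ ⇒ |x^3 + 8| < ε.
Factor: x^3 + 8 = (x + 2)(x^2 - 2x + 4), so |x^3 + 8| = |x + 2|·|x^2 - 2x + 4|.
Restrict δ ≤ 2. Then |x + 2| < 2 gives |x| < 4, so by the triangle inequality |x^2 - 2x + 4| ≤ 4^2 + 2·4 + 4 = 28.
Hence |x^3 + 8| ≤ 28|x + 2|, which is < ε once |x + 2| < ε/28.
Take δ = min(2, ε/28). If 0 < |x + 2| < δ then both bounds hold and |x^3 + 8| ≤ 28|x + 2| < 28·(ε/28) = ε.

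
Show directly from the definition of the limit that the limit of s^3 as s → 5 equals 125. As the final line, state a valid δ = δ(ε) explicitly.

Fix ε > 0. We seek δ > 0 with 0 < |s − 5| < δ ⇒ |s^3 − 125| < ε.
Factor: s^3 − 125 = (s − 5)(s^2 + 5s + 25), so |s^3 − 125| = |s − 5|·|s^2 + 5s + 25|.
Impose δ ≤ 1 so that |s| < 6; then |s^2 + 5s + 25| ≤ 91.
Hence |s^3 − 125| ≤ 91|s − 5|, which is < ε once |s − 5| < ε/91.
Take δ = min(1, ε/91). If 0 < |s − 5| < δ then both bounds hold and |s^3 − 125| ≤ 91|s − 5| < 91·(ε/91) = ε.

δ = min(1, ε/91)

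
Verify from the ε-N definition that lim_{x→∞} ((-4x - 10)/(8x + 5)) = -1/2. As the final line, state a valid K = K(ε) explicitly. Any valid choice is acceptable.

Fix ε > 0. We seek K > 0 such that x > K implies |(-4x - 10)/(8x + 5) + 1/2| < ε.
(-4x - 10)/(8x + 5) + 1/2 = (8(-4x - 10) − (-4)(8x + 5)) / (8(8x + 5)) = -60/(8(8x + 5)).
For x > 0 we have 8x + 5 > 8x, so |(-4x - 10)/(8x + 5) + 1/2| = 60/(8(8x + 5)) < 60/(8·8x) = (15/16)/x.
Thus |(-4x - 10)/(8x + 5) + 1/2| < ε whenever x > (15/16)/ε.
Take K = (15/16)/ε. If x > K then |(-4x - 10)/(8x + 5) + 1/2| < (15/16)/x < ε.

K = (15/16)/ε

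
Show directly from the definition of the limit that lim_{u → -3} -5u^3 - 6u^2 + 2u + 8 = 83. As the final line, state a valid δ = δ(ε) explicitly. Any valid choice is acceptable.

Suppose ε > 0. We want δ > 0 such that 0 < |u + 3| < δ implies |(-5u^3 - 6u^2 + 2u + 8) − 83| < ε.
(-5u^3 - 6u^2 + 2u + 8) − 83 = -5u^3 - 6u^2 + 2u - 75 = (u + 3)(-5u^2 + 9u - 25).
So |(-5u^3 - 6u^2 + 2u + 8) − 83| = |u + 3|·|-5u^2 + 9u - 25|.
Assume first that |u + 3| < 1, so |u| < 4. Then |-5u^2 + 9u - 25| ≤ 5·4^2 + 9·4 + 25 = 141.
Hence |(-5u^3 - 6u^2 + 2u + 8) − 83| ≤ 141|u + 3| < ε provided |u + 3| < ε/141.
Choosing δ = min(1, ε/141) ensures both conditions, hence |(-5u^3 - 6u^2 + 2u + 8) − 83| < ε.

δ = min(1, ε/141)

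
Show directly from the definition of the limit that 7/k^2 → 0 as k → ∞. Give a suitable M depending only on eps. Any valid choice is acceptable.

Let eps > 0. For k ≥ 1, |7/k^2 − 0| = 7/k^2.
7/k^2 < eps ⇔ k^2 > 7/eps ⇔ k > (7/eps)^{1/2}.
Take M = (7/eps)^{1/2}. Then k > M implies 7/k^2 < eps.

M = (7/eps)^{1/2}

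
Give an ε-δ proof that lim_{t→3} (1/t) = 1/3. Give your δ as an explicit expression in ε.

Let ε > 0 be given. We seek δ > 0 such that 0 < |t − 3| < δ implies |1/t − (1/3)| < ε.
|1/t − (1/3)| = |3 − t|/(3·|t|) = |t − 3|/(3|t|).
Restrict δ ≤ 3/2. Then |t − 3| < 3/2 gives |t| > 3/2, so 3|t| > 9/2.
Then |1/t − (1/3)| < |t − 3|/(9/2), which is < ε when |t − 3| < (9/2)ε.
Take δ = min(3/2, (9/2)ε). Then 0 < |t − 3| < δ gives both |t − 3| < 3/2 and |t − 3| < (9/2)ε, so |1/t − (1/3)| < ε.

δ = min(3/2, (9/2)ε)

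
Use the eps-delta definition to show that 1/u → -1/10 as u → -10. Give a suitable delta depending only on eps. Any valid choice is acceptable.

delta = min(5, 50eps)

Let eps > 0. We seek delta > 0 such that 0 < |u + 10| < delta implies |1/u + 1/10| < eps.
|1/u + 1/10| = |-10 − u|/(10·|u|) = |u + 10|/(10|u|).
Require delta ≤ 5 so that |u| > 10 − 5 = 5, hence 10|u| > 50.
Then |1/u + 1/10| < |u + 10|/50, which is < eps when |u + 10| < 50eps.
Take delta = min(5, 50eps). Then 0 < |u + 10| < delta gives both |u + 10| < 5 and |u + 10| < 50eps, so |1/u + 1/10| < eps.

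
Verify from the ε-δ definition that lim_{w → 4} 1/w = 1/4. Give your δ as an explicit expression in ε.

Let ε > 0 be given. We seek δ > 0 such that 0 < |w − 4| < δ implies |1/w − (1/4)| < ε.
|1/w − (1/4)| = |4 − w|/(4·|w|) = |w − 4|/(4|w|).
Require δ ≤ 2 so that |w| > 4 − 2 = 2, hence 4|w| > 8.
Then |1/w − (1/4)| < |w − 4|/8, which is < ε when |w − 4| < 8ε.
Take δ = min(2, 8ε). Then 0 < |w − 4| < δ gives both |w − 4| < 2 and |w − 4| < 8ε, so |1/w − (1/4)| < ε.

δ = min(2, 8ε)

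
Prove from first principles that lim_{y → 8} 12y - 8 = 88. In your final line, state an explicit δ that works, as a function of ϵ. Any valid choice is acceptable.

δ = ϵ/12

Let ϵ > 0. We need δ > 0 so that 0 < |y − 8| < δ implies |(12y - 8) − 88| < ϵ.
|(12y - 8) − 88| = |12y - 96| = 12|y − 8|.
Thus it suffices that |y − 8| < ϵ/12.
Choosing δ = ϵ/12 gives |(12y - 8) − 88| = 12|y − 8| < ϵ whenever |y − 8| < δ.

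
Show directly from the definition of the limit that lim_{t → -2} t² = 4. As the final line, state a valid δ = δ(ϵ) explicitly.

δ = min(1, ϵ/5)

Let ϵ > 0 be given. We seek δ > 0 with 0 < |t + 2| < δ ⇒ |t² − 4| < ϵ.
Factor: t² − 4 = (t + 2)(t - 2), so |t² − 4| = |t + 2|·|t - 2|.
Impose δ ≤ 1 so that |t| < 3; then |t - 2| ≤ 5.
Hence |t² − 4| ≤ 5|t + 2|, which is < ϵ once |t + 2| < ϵ/5.
Take δ = min(1, ϵ/5). If 0 < |t + 2| < δ then both bounds hold and |t² − 4| ≤ 5|t + 2| < 5·(ϵ/5) = ϵ.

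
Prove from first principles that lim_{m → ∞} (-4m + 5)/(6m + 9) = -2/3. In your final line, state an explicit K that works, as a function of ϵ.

K = (11/6)/ϵ

Let ϵ > 0 be given. For m ≥ 1, |(-4m + 5)/(6m + 9) + 2/3| = |66|/(6(6m + 9)) = 66/(6(6m + 9)).
Since 6m + 9 ≥ 6m for m ≥ 1, this is ≤ 66/(6·6m) = (11/6)/m.
So |(-4m + 5)/(6m + 9) + 2/3| < ϵ whenever m > (11/6)/ϵ.
Take K = (11/6)/ϵ. If m > K then |(-4m + 5)/(6m + 9) + 2/3| ≤ (11/6)/m < ϵ.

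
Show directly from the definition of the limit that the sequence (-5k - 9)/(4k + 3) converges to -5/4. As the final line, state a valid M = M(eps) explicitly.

M = (21/16)/eps

Fix eps > 0. For k ≥ 1, |(-5k - 9)/(4k + 3) + 5/4| = |-21|/(4(4k + 3)) = 21/(4(4k + 3)).
Since 4k + 3 ≥ 4k for k ≥ 1, this is ≤ 21/(4·4k) = (21/16)/k.
So |(-5k - 9)/(4k + 3) + 5/4| < eps whenever k > (21/16)/eps.
Take M = (21/16)/eps. If k > M then |(-5k - 9)/(4k + 3) + 5/4| ≤ (21/16)/k < eps.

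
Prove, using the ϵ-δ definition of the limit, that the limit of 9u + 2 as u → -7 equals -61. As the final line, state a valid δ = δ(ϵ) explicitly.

δ = ϵ/9

Let ϵ > 0. We need δ > 0 so that 0 < |u + 7| < δ implies |(9u + 2) + 61| < ϵ.
Since (9u + 2) + 61 = 9(u + 7), we have |(9u + 2) + 61| = 9|u + 7|.
So 9|u + 7| < ϵ exactly when |u + 7| < ϵ/9.
Take δ = ϵ/9. If 0 < |u + 7| < δ then |(9u + 2) + 61| = 9|u + 7| < 9·(ϵ/9) = ϵ.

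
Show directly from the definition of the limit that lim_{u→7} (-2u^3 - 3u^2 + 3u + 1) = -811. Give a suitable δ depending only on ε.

Let ε > 0. We want δ > 0 such that 0 < |u − 7| < δ implies |(-2u^3 - 3u^2 + 3u + 1) + 811| < ε.
(-2u^3 - 3u^2 + 3u + 1) + 811 = -2u^3 - 3u^2 + 3u + 812 = (u − 7)(-2u^2 - 17u - 116).
So |(-2u^3 - 3u^2 + 3u + 1) + 811| = |u − 7|·|-2u^2 - 17u - 116|.
Require δ ≤ 1. Then |u − 7| < 1 gives |u| < 8, and by the triangle inequality |-2u^2 - 17u - 116| ≤ 2·8^2 + 17·8 + 116 = 380.
Hence |(-2u^3 - 3u^2 + 3u + 1) + 811| ≤ 380|u − 7| < ε provided |u − 7| < ε/380.
Take δ = min(1, ε/380). Then 0 < |u − 7| < δ gives both |u − 7| < 1 and |u − 7| < ε/380, so |(-2u^3 - 3u^2 + 3u + 1) + 811| < ε.

δ = min(1, ε/380)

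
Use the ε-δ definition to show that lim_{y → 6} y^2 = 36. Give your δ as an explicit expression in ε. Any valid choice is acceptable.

δ = min(1, ε/13)

Let ε > 0 be given. We seek δ > 0 with 0 < |y − 6| < δ ⇒ |y^2 − 36| < ε.
Factor: y^2 − 36 = (y − 6)(y + 6), so |y^2 − 36| = |y − 6|·|y + 6|.
Impose δ ≤ 1 so that |y| < 7; then |y + 6| ≤ 13.
Hence |y^2 − 36| ≤ 13|y − 6|, which is < ε once |y − 6| < ε/13.
Take δ = min(1, ε/13). If 0 < |y − 6| < δ then both bounds hold and |y^2 − 36| ≤ 13|y − 6| < 13·(ε/13) = ε.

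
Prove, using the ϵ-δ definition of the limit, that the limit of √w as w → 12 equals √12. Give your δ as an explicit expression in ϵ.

δ = min(12, √12·ϵ)

Fix ϵ > 0. We want δ > 0 such that 0 < |w − 12| < δ implies |√w − √12| < ϵ.
Rationalise: √w − √12 = (w − 12)/(√w + √12), so |√w − √12| = |w − 12|/(√w + √12).
Restrict δ ≤ 12 so that |w − 12| < 12 forces w > 0, and then √w + √12 > √12.
Hence |√w − √12| < |w − 12|/√12, which is < ϵ once |w − 12| < √12·ϵ.
Take δ = min(12, √12·ϵ). If 0 < |w − 12| < δ then w > 0 and |√w − √12| < |w − 12|/√12 < ϵ.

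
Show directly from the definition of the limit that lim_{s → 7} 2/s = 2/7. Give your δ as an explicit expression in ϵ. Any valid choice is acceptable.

Suppose ϵ > 0. We seek δ > 0 such that 0 < |s − 7| < δ implies |2/s − (2/7)| < ϵ.
|2/s − (2/7)| = 2·|7 − s|/(7·|s|) = 2|s − 7|/(7|s|).
Require δ ≤ 7/2 so that |s| > 7 − 7/2 = 7/2, hence 7|s| > 49/2.
Then |2/s − (2/7)| < 2|s − 7|/(49/2), which is < ϵ when |s − 7| < (49/4)ϵ.
Take δ = min(7/2, (49/4)ϵ). Then 0 < |s − 7| < δ gives both |s − 7| < 7/2 and |s − 7| < (49/4)ϵ, so |2/s − (2/7)| < ϵ.

δ = min(7/2, (49/4)ϵ)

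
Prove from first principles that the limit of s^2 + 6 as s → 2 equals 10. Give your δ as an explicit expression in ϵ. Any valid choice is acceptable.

δ = min(1, ϵ/5)

Fix ϵ > 0. We want δ > 0 such that 0 < |s − 2| < δ implies |(s^2 + 6) − 10| < ϵ.
(s^2 + 6) − 10 = s^2 - 4 = (s − 2)(s + 2).
So |(s^2 + 6) − 10| = |s − 2|·|s + 2|.
Assume first that |s − 2| < 1, so |s| < 3. Then |s + 2| ≤ 3 + 2 = 5.
Hence |(s^2 + 6) − 10| ≤ 5|s − 2| < ϵ provided |s − 2| < ϵ/5.
Choosing δ = min(1, ϵ/5) ensures both conditions, hence |(s^2 + 6) − 10| < ϵ.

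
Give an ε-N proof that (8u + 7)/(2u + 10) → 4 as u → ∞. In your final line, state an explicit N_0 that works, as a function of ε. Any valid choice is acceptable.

Let ε > 0. We seek N_0 > 0 such that u > N_0 implies |(8u + 7)/(2u + 10) − 4| < ε.
(8u + 7)/(2u + 10) − 4 = (2(8u + 7) − 8(2u + 10)) / (2(2u + 10)) = -66/(2(2u + 10)).
For u > 0 we have 2u + 10 > 2u, so |(8u + 7)/(2u + 10) − 4| = 66/(2(2u + 10)) < 66/(2·2u) = (33/2)/u.
Thus |(8u + 7)/(2u + 10) − 4| < ε whenever u > (33/2)/ε.
Take N_0 = (33/2)/ε. If u > N_0 then |(8u + 7)/(2u + 10) − 4| < (33/2)/u < ε.

N_0 = (33/2)/ε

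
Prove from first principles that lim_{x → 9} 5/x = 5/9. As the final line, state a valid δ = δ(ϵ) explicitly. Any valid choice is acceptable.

Let ϵ > 0. We seek δ > 0 such that 0 < |x − 9| < δ implies |5/x − (5/9)| < ϵ.
|5/x − (5/9)| = 5·|9 − x|/(9·|x|) = 5|x − 9|/(9|x|).
Restrict δ ≤ 9/2. Then |x − 9| < 9/2 gives |x| > 9/2, so 9|x| > 81/2.
Then |5/x − (5/9)| < 5|x − 9|/(81/2), which is < ϵ when |x − 9| < (81/10)ϵ.
Take δ = min(9/2, (81/10)ϵ). Then 0 < |x − 9| < δ gives both |x − 9| < 9/2 and |x − 9| < (81/10)ϵ, so |5/x − (5/9)| < ϵ.

δ = min(9/2, (81/10)ϵ)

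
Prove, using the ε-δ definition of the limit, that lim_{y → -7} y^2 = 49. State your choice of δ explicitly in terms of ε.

δ = min(1, ε/15)

Suppose ε > 0. We seek δ > 0 with 0 < |y + 7| < δ ⇒ |y^2 − 49| < ε.
Factor: y^2 − 49 = (y + 7)(y - 7), so |y^2 − 49| = |y + 7|·|y - 7|.
Impose δ ≤ 1 so that |y| < 8; then |y - 7| ≤ 15.
Hence |y^2 − 49| ≤ 15|y + 7|, which is < ε once |y + 7| < ε/15.
Take δ = min(1, ε/15). If 0 < |y + 7| < δ then both bounds hold and |y^2 − 49| ≤ 15|y + 7| < 15·(ε/15) = ε.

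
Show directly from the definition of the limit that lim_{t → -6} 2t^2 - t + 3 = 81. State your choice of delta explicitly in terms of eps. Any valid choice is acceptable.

delta = min(2, eps/29)

Suppose eps > 0. We want delta > 0 such that 0 < |t + 6| < delta implies |(2t^2 - t + 3) − 81| < eps.
(2t^2 - t + 3) − 81 = 2t^2 - t - 78 = (t + 6)(2t - 13).
So |(2t^2 - t + 3) − 81| = |t + 6|·|2t - 13|.
Assume first that |t + 6| < 2, so |t| < 8. Then |2t - 13| ≤ 2·8 + 13 = 29.
Hence |(2t^2 - t + 3) − 81| ≤ 29|t + 6| < eps provided |t + 6| < eps/29.
Take delta = min(2, eps/29). Then 0 < |t + 6| < delta gives both |t + 6| < 2 and |t + 6| < eps/29, so |(2t^2 - t + 3) − 81| < eps.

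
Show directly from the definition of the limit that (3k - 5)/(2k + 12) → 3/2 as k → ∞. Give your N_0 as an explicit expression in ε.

Fix ε > 0. For k ≥ 1, |(3k - 5)/(2k + 12) − (3/2)| = |-46|/(2(2k + 12)) = 46/(2(2k + 12)).
Since 2k + 12 ≥ 2k for k ≥ 1, this is ≤ 46/(2·2k) = (23/2)/k.
So |(3k - 5)/(2k + 12) − (3/2)| < ε whenever k > (23/2)/ε.
Take N_0 = (23/2)/ε. If k > N_0 then |(3k - 5)/(2k + 12) − (3/2)| ≤ (23/2)/k < ε.

N_0 = (23/2)/ε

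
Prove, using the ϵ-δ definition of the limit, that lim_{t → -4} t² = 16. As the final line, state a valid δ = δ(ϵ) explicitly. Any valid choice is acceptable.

δ = min(1, ϵ/9)

Suppose ϵ > 0. We seek δ > 0 with 0 < |t + 4| < δ ⇒ |t² − 16| < ϵ.
Factor: t² − 16 = (t + 4)(t - 4), so |t² − 16| = |t + 4|·|t - 4|.
Impose δ ≤ 1 so that |t| < 5; then |t - 4| ≤ 9.
Hence |t² − 16| ≤ 9|t + 4|, which is < ϵ once |t + 4| < ϵ/9.
Take δ = min(1, ϵ/9). If 0 < |t + 4| < δ then both bounds hold and |t² − 16| ≤ 9|t + 4| < 9·(ϵ/9) = ϵ.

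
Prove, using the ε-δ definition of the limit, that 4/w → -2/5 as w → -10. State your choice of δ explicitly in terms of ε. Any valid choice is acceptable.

δ = min(5, (25/2)ε)

Let ε > 0 be given. We seek δ > 0 such that 0 < |w + 10| < δ implies |4/w + 2/5| < ε.
|4/w + 2/5| = 4·|-10 − w|/(10·|w|) = 4|w + 10|/(10|w|).
Require δ ≤ 5 so that |w| > 10 − 5 = 5, hence 10|w| > 50.
Then |4/w + 2/5| < 4|w + 10|/50, which is < ε when |w + 10| < (25/2)ε.
Take δ = min(5, (25/2)ε). Then 0 < |w + 10| < δ gives both |w + 10| < 5 and |w + 10| < (25/2)ε, so |4/w + 2/5| < ε.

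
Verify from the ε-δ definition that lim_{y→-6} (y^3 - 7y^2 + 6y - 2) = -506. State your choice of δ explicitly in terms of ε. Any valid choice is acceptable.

Let ε > 0. We want δ > 0 such that 0 < |y + 6| < δ implies |(y^3 - 7y^2 + 6y - 2) + 506| < ε.
(y^3 - 7y^2 + 6y - 2) + 506 = y^3 - 7y^2 + 6y + 504 = (y + 6)(y^2 - 13y + 84).
So |(y^3 - 7y^2 + 6y - 2) + 506| = |y + 6|·|y^2 - 13y + 84|.
Assume first that |y + 6| < 1, so |y| < 7. Then |y^2 - 13y + 84| ≤ 7^2 + 13·7 + 84 = 224.
Hence |(y^3 - 7y^2 + 6y - 2) + 506| ≤ 224|y + 6| < ε provided |y + 6| < ε/224.
Choosing δ = min(1, ε/224) ensures both conditions, hence |(y^3 - 7y^2 + 6y - 2) + 506| < ε.

δ = min(1, ε/224)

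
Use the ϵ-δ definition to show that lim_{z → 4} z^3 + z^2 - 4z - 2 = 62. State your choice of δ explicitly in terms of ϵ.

Let ϵ > 0 be given. We want δ > 0 such that 0 < |z − 4| < δ implies |(z^3 + z^2 - 4z - 2) − 62| < ϵ.
(z^3 + z^2 - 4z - 2) − 62 = z^3 + z^2 - 4z - 64 = (z − 4)(z^2 + 5z + 16).
So |(z^3 + z^2 - 4z - 2) − 62| = |z − 4|·|z^2 + 5z + 16|.
Assume first that |z − 4| < 2, so |z| < 6. Then |z^2 + 5z + 16| ≤ 6^2 + 5·6 + 16 = 82.
Hence |(z^3 + z^2 - 4z - 2) − 62| ≤ 82|z − 4| < ϵ provided |z − 4| < ϵ/82.
Take δ = min(2, ϵ/82). Then 0 < |z − 4| < δ gives both |z − 4| < 2 and |z − 4| < ϵ/82, so |(z^3 + z^2 - 4z - 2) − 62| < ϵ.

δ = min(2, ϵ/82)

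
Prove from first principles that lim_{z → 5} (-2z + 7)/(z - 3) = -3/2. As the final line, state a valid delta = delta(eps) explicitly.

Fix eps > 0. We want delta > 0 with 0 < |z − 5| < delta ⇒ |(-2z + 7)/(z - 3) + 3/2| < eps.
Combining over a common denominator, (-2z + 7)/(z - 3) + 3/2 = [(-2z + 7)·2 − (-3)·(z - 3)] / [2·(z - 3)] = -1(z − 5) / (2(z - 3)).
So |(-2z + 7)/(z - 3) + 3/2| = |z − 5| / (2·|z − 3|).
Restrict delta ≤ 1. Then |z − 5| < 1 gives |z − 3| = |(z − 5) + 2| ≥ 2 − 1 = 1.
Hence |(-2z + 7)/(z - 3) + 3/2| < |z − 5|/(2·1) = (1/2)|z − 5|, which is < eps once |z − 5| < 2eps.
Take delta = min(1, 2eps). Then 0 < |z − 5| < delta forces both bounds, so |(-2z + 7)/(z - 3) + 3/2| < eps.

delta = min(1, 2eps)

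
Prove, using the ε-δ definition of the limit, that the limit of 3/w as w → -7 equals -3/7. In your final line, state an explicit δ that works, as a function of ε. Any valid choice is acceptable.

Let ε > 0. We seek δ > 0 such that 0 < |w + 7| < δ implies |3/w + 3/7| < ε.
|3/w + 3/7| = 3·|-7 − w|/(7·|w|) = 3|w + 7|/(7|w|).
Restrict δ ≤ 7/2. Then |w + 7| < 7/2 gives |w| > 7/2, so 7|w| > 49/2.
Then |3/w + 3/7| < 3|w + 7|/(49/2), which is < ε when |w + 7| < (49/6)ε.
Take δ = min(7/2, (49/6)ε). Then 0 < |w + 7| < δ gives both |w + 7| < 7/2 and |w + 7| < (49/6)ε, so |3/w + 3/7| < ε.

δ = min(7/2, (49/6)ε)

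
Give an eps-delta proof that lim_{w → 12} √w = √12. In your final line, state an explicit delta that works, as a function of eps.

Let eps > 0 be given. We want delta > 0 such that 0 < |w − 12| < delta implies |√w − √12| < eps.
Rationalise: √w − √12 = (w − 12)/(√w + √12), so |√w − √12| = |w − 12|/(√w + √12).
Restrict delta ≤ 12 so that |w − 12| < 12 forces w > 0, and then √w + √12 > √12.
Hence |√w − √12| < |w − 12|/√12, which is < eps once |w − 12| < √12·eps.
Take delta = min(12, √12·eps). If 0 < |w − 12| < delta then w > 0 and |√w − √12| < |w − 12|/√12 < eps.

delta = min(12, √12·eps)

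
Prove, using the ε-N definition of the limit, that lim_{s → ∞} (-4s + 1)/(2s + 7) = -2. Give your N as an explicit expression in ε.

Let ε > 0. We seek N > 0 such that s > N implies |(-4s + 1)/(2s + 7) + 2| < ε.
(-4s + 1)/(2s + 7) + 2 = (2(-4s + 1) − (-4)(2s + 7)) / (2(2s + 7)) = 30/(2(2s + 7)).
For s > 0 we have 2s + 7 > 2s, so |(-4s + 1)/(2s + 7) + 2| = 30/(2(2s + 7)) < 30/(2·2s) = (15/2)/s.
Thus |(-4s + 1)/(2s + 7) + 2| < ε whenever s > (15/2)/ε.
Take N = (15/2)/ε. If s > N then |(-4s + 1)/(2s + 7) + 2| < (15/2)/s < ε.

N = (15/2)/ε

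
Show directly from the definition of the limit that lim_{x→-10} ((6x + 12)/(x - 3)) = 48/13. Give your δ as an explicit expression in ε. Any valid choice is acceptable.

Suppose ε > 0. We want δ > 0 with 0 < |x + 10| < δ ⇒ |(6x + 12)/(x - 3) − (48/13)| < ε.
Combining over a common denominator, (6x + 12)/(x - 3) − (48/13) = [(6x + 12)·(-13) − (-48)·(x - 3)] / [(-13)·(x - 3)] = -30(x + 10) / ((-13)(x - 3)).
So |(6x + 12)/(x - 3) − (48/13)| = 30|x + 10| / (13·|x − 3|).
Restrict δ ≤ 13/2. Then |x + 10| < 13/2 gives |x − 3| = |(x + 10) + (-13)| ≥ 13 − 13/2 = 13/2.
Hence |(6x + 12)/(x - 3) − (48/13)| < 30|x + 10|/(13·(13/2)) = (60/169)|x + 10|, which is < ε once |x + 10| < (169/60)ε.
Take δ = min(13/2, (169/60)ε). Then 0 < |x + 10| < δ forces both bounds, so |(6x + 12)/(x - 3) − (48/13)| < ε.

δ = min(13/2, (169/60)ε)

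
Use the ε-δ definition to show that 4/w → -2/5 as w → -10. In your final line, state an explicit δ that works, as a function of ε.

δ = min(5, (25/2)ε)

Let ε > 0. We seek δ > 0 such that 0 < |w + 10| < δ implies |4/w + 2/5| < ε.
|4/w + 2/5| = 4·|-10 − w|/(10·|w|) = 4|w + 10|/(10|w|).
Restrict δ ≤ 5. Then |w + 10| < 5 gives |w| > 5, so 10|w| > 50.
Then |4/w + 2/5| < 4|w + 10|/50, which is < ε when |w + 10| < (25/2)ε.
Take δ = min(5, (25/2)ε). Then 0 < |w + 10| < δ gives both |w + 10| < 5 and |w + 10| < (25/2)ε, so |4/w + 2/5| < ε.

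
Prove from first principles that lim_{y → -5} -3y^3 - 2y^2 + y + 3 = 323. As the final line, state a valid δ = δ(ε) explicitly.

δ = min(1, ε/250)

Let ε > 0. We want δ > 0 such that 0 < |y + 5| < δ implies |(-3y^3 - 2y^2 + y + 3) − 323| < ε.
(-3y^3 - 2y^2 + y + 3) − 323 = -3y^3 - 2y^2 + y - 320 = (y + 5)(-3y^2 + 13y - 64).
So |(-3y^3 - 2y^2 + y + 3) − 323| = |y + 5|·|-3y^2 + 13y - 64|.
Require δ ≤ 1. Then |y + 5| < 1 gives |y| < 6, and by the triangle inequality |-3y^2 + 13y - 64| ≤ 3·6^2 + 13·6 + 64 = 250.
Hence |(-3y^3 - 2y^2 + y + 3) − 323| ≤ 250|y + 5| < ε provided |y + 5| < ε/250.
Choosing δ = min(1, ε/250) ensures both conditions, hence |(-3y^3 - 2y^2 + y + 3) − 323| < ε.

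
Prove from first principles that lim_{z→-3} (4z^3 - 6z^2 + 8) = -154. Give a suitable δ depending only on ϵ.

δ = min(2, ϵ/244)

Let ϵ > 0. We want δ > 0 such that 0 < |z + 3| < δ implies |(4z^3 - 6z^2 + 8) + 154| < ϵ.
(4z^3 - 6z^2 + 8) + 154 = 4z^3 - 6z^2 + 162 = (z + 3)(4z^2 - 18z + 54).
So |(4z^3 - 6z^2 + 8) + 154| = |z + 3|·|4z^2 - 18z + 54|.
Require δ ≤ 2. Then |z + 3| < 2 gives |z| < 5, and by the triangle inequality |4z^2 - 18z + 54| ≤ 4·5^2 + 18·5 + 54 = 244.
Hence |(4z^3 - 6z^2 + 8) + 154| ≤ 244|z + 3| < ϵ provided |z + 3| < ϵ/244.
Take δ = min(2, ϵ/244). Then 0 < |z + 3| < δ gives both |z + 3| < 2 and |z + 3| < ϵ/244, so |(4z^3 - 6z^2 + 8) + 154| < ϵ.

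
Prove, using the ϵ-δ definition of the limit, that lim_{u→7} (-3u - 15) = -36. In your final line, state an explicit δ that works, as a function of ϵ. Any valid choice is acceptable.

Let ϵ > 0. We need δ > 0 so that 0 < |u − 7| < δ implies |(-3u - 15) + 36| < ϵ.
Since (-3u - 15) + 36 = -3(u − 7), we have |(-3u - 15) + 36| = 3|u − 7|.
Thus it suffices that |u − 7| < ϵ/3.
Choosing δ = ϵ/3 gives |(-3u - 15) + 36| = 3|u − 7| < ϵ whenever |u − 7| < δ.

δ = ϵ/3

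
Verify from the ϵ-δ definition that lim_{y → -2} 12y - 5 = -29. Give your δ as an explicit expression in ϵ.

Fix ϵ > 0. We need δ > 0 so that 0 < |y + 2| < δ implies |(12y - 5) + 29| < ϵ.
Since (12y - 5) + 29 = 12(y + 2), we have |(12y - 5) + 29| = 12|y + 2|.
Thus it suffices that |y + 2| < ϵ/12.
Take δ = ϵ/12. If 0 < |y + 2| < δ then |(12y - 5) + 29| = 12|y + 2| < 12·(ϵ/12) = ϵ.

δ = ϵ/12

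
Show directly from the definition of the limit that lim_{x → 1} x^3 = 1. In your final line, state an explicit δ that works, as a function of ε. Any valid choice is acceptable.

Let ε > 0. We seek δ > 0 with 0 < |x − 1| < δ ⇒ |x^3 − 1| < ε.
Factor: x^3 − 1 = (x − 1)(x^2 + x + 1), so |x^3 − 1| = |x − 1|·|x^2 + x + 1|.
Restrict δ ≤ 1. Then |x − 1| < 1 gives |x| < 2, so by the triangle inequality |x^2 + x + 1| ≤ 2^2 + 2 + 1 = 7.
Hence |x^3 − 1| ≤ 7|x − 1|, which is < ε once |x − 1| < ε/7.
Take δ = min(1, ε/7). If 0 < |x − 1| < δ then both bounds hold and |x^3 − 1| ≤ 7|x − 1| < 7·(ε/7) = ε.

δ = min(1, ε/7)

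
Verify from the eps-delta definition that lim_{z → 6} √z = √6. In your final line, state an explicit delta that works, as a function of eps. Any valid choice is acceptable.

delta = min(6, √6·eps)

Fix eps > 0. We want delta > 0 such that 0 < |z − 6| < delta implies |√z − √6| < eps.
Rationalise: √z − √6 = (z − 6)/(√z + √6), so |√z − √6| = |z − 6|/(√z + √6).
Restrict delta ≤ 6 so that |z − 6| < 6 forces z > 0, and then √z + √6 > √6.
Hence |√z − √6| < |z − 6|/√6, which is < eps once |z − 6| < √6·eps.
Take delta = min(6, √6·eps). If 0 < |z − 6| < delta then z > 0 and |√z − √6| < |z − 6|/√6 < eps.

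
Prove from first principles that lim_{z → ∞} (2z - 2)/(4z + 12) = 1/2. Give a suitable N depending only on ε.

N = 2/ε

Let ε > 0 be given. We seek N > 0 such that z > N implies |(2z - 2)/(4z + 12) − (1/2)| < ε.
(2z - 2)/(4z + 12) − (1/2) = (4(2z - 2) − 2(4z + 12)) / (4(4z + 12)) = -32/(4(4z + 12)).
For z > 0 we have 4z + 12 > 4z, so |(2z - 2)/(4z + 12) − (1/2)| = 32/(4(4z + 12)) < 32/(4·4z) = 2/z.
Thus |(2z - 2)/(4z + 12) − (1/2)| < ε whenever z > 2/ε.
Take N = 2/ε. If z > N then |(2z - 2)/(4z + 12) − (1/2)| < 2/z < ε.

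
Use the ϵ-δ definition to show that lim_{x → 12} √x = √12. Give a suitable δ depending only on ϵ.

δ = min(12, √12·ϵ)

Suppose ϵ > 0. We want δ > 0 such that 0 < |x − 12| < δ implies |√x − √12| < ϵ.
Multiplying by the conjugate, |√x − √12| = |x − 12|/(√x + √12).
Restrict δ ≤ 12 so that |x − 12| < 12 forces x > 0, and then √x + √12 > √12.
Hence |√x − √12| < |x − 12|/√12, which is < ϵ once |x − 12| < √12·ϵ.
Take δ = min(12, √12·ϵ). If 0 < |x − 12| < δ then x > 0 and |√x − √12| < |x − 12|/√12 < ϵ.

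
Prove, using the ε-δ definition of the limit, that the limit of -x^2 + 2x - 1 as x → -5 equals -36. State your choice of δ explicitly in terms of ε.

δ = min(1, ε/13)

Fix ε > 0. We want δ > 0 such that 0 < |x + 5| < δ implies |(-x^2 + 2x - 1) + 36| < ε.
(-x^2 + 2x - 1) + 36 = -x^2 + 2x + 35 = (x + 5)(-x + 7).
So |(-x^2 + 2x - 1) + 36| = |x + 5|·|-x + 7|.
Assume first that |x + 5| < 1, so |x| < 6. Then |-x + 7| ≤ 6 + 7 = 13.
Hence |(-x^2 + 2x - 1) + 36| ≤ 13|x + 5| < ε provided |x + 5| < ε/13.
Take δ = min(1, ε/13). Then 0 < |x + 5| < δ gives both |x + 5| < 1 and |x + 5| < ε/13, so |(-x^2 + 2x - 1) + 36| < ε.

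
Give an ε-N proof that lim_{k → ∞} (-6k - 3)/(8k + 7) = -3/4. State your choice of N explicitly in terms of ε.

Suppose ε > 0. For k ≥ 1, |(-6k - 3)/(8k + 7) + 3/4| = |18|/(8(8k + 7)) = 18/(8(8k + 7)).
Since 8k + 7 ≥ 8k for k ≥ 1, this is ≤ 18/(8·8k) = (9/32)/k.
So |(-6k - 3)/(8k + 7) + 3/4| < ε whenever k > (9/32)/ε.
Take N = (9/32)/ε. If k > N then |(-6k - 3)/(8k + 7) + 3/4| ≤ (9/32)/k < ε.

N = (9/32)/ε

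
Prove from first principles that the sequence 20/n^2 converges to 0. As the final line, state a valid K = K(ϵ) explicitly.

K = (20/ϵ)^{1/2}

Let ϵ > 0 be given. For n ≥ 1, |20/n^2 − 0| = 20/n^2.
20/n^2 < ϵ ⇔ n^2 > 20/ϵ ⇔ n > (20/ϵ)^{1/2}.
Take K = (20/ϵ)^{1/2}. Then n > K implies 20/n^2 < ϵ.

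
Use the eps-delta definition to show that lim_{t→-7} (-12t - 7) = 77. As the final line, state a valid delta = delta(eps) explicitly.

Let eps > 0 be given. We need delta > 0 so that 0 < |t + 7| < delta implies |(-12t - 7) − 77| < eps.
|(-12t - 7) − 77| = |-12t - 84| = 12|t + 7|.
Thus it suffices that |t + 7| < eps/12.
Choosing delta = eps/12 gives |(-12t - 7) − 77| = 12|t + 7| < eps whenever |t + 7| < delta.

delta = eps/12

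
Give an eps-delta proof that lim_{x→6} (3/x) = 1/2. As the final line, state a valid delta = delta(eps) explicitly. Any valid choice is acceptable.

Let eps > 0. We seek delta > 0 such that 0 < |x − 6| < delta implies |3/x − (1/2)| < eps.
|3/x − (1/2)| = 3·|6 − x|/(6·|x|) = 3|x − 6|/(6|x|).
Require delta ≤ 3 so that |x| > 6 − 3 = 3, hence 6|x| > 18.
Then |3/x − (1/2)| < 3|x − 6|/18, which is < eps when |x − 6| < 6eps.
Take delta = min(3, 6eps). Then 0 < |x − 6| < delta gives both |x − 6| < 3 and |x − 6| < 6eps, so |3/x − (1/2)| < eps.

delta = min(3, 6eps)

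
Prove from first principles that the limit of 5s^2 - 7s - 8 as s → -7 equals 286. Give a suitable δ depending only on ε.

Let ε > 0 be given. We want δ > 0 such that 0 < |s + 7| < δ implies |(5s^2 - 7s - 8) − 286| < ε.
(5s^2 - 7s - 8) − 286 = 5s^2 - 7s - 294 = (s + 7)(5s - 42).
So |(5s^2 - 7s - 8) − 286| = |s + 7|·|5s - 42|.
Assume first that |s + 7| < 1, so |s| < 8. Then |5s - 42| ≤ 5·8 + 42 = 82.
Hence |(5s^2 - 7s - 8) − 286| ≤ 82|s + 7| < ε provided |s + 7| < ε/82.
Take δ = min(1, ε/82). Then 0 < |s + 7| < δ gives both |s + 7| < 1 and |s + 7| < ε/82, so |(5s^2 - 7s - 8) − 286| < ε.

δ = min(1, ε/82)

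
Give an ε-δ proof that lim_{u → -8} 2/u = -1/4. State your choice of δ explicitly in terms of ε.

δ = min(4, 16ε)

Let ε > 0. We seek δ > 0 such that 0 < |u + 8| < δ implies |2/u + 1/4| < ε.
|2/u + 1/4| = 2·|-8 − u|/(8·|u|) = 2|u + 8|/(8|u|).
Require δ ≤ 4 so that |u| > 8 − 4 = 4, hence 8|u| > 32.
Then |2/u + 1/4| < 2|u + 8|/32, which is < ε when |u + 8| < 16ε.
Take δ = min(4, 16ε). Then 0 < |u + 8| < δ gives both |u + 8| < 4 and |u + 8| < 16ε, so |2/u + 1/4| < ε.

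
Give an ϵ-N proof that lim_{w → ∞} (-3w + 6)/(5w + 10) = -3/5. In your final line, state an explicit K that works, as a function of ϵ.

Let ϵ > 0 be given. We seek K > 0 such that w > K implies |(-3w + 6)/(5w + 10) + 3/5| < ϵ.
(-3w + 6)/(5w + 10) + 3/5 = (5(-3w + 6) − (-3)(5w + 10)) / (5(5w + 10)) = 60/(5(5w + 10)).
For w > 0 we have 5w + 10 > 5w, so |(-3w + 6)/(5w + 10) + 3/5| = 60/(5(5w + 10)) < 60/(5·5w) = (12/5)/w.
Thus |(-3w + 6)/(5w + 10) + 3/5| < ϵ whenever w > (12/5)/ϵ.
Take K = (12/5)/ϵ. If w > K then |(-3w + 6)/(5w + 10) + 3/5| < (12/5)/w < ϵ.

K = (12/5)/ϵ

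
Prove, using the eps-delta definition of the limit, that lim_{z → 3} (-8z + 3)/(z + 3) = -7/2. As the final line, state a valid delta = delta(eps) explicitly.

delta = min(3, (2/3)eps)

Suppose eps > 0. We want delta > 0 with 0 < |z − 3| < delta ⇒ |(-8z + 3)/(z + 3) + 7/2| < eps.
Combining over a common denominator, (-8z + 3)/(z + 3) + 7/2 = [(-8z + 3)·6 − (-21)·(z + 3)] / [6·(z + 3)] = -27(z − 3) / (6(z + 3)).
So |(-8z + 3)/(z + 3) + 7/2| = 27|z − 3| / (6·|z + 3|).
Restrict delta ≤ 3. Then |z − 3| < 3 gives |z + 3| = |(z − 3) + 6| ≥ 6 − 3 = 3.
Hence |(-8z + 3)/(z + 3) + 7/2| < 27|z − 3|/(6·3) = (3/2)|z − 3|, which is < eps once |z − 3| < (2/3)eps.
Take delta = min(3, (2/3)eps). Then 0 < |z − 3| < delta forces both bounds, so |(-8z + 3)/(z + 3) + 7/2| < eps.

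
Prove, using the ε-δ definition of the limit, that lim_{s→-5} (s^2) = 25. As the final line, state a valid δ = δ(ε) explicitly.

δ = min(1, ε/11)

Fix ε > 0. We seek δ > 0 with 0 < |s + 5| < δ ⇒ |s^2 − 25| < ε.
Factor: s^2 − 25 = (s + 5)(s - 5), so |s^2 − 25| = |s + 5|·|s - 5|.
Restrict δ ≤ 1. Then |s + 5| < 1 gives |s| < 6, so by the triangle inequality |s - 5| ≤ 6 + 5 = 11.
Hence |s^2 − 25| ≤ 11|s + 5|, which is < ε once |s + 5| < ε/11.
Take δ = min(1, ε/11). If 0 < |s + 5| < δ then both bounds hold and |s^2 − 25| ≤ 11|s + 5| < 11·(ε/11) = ε.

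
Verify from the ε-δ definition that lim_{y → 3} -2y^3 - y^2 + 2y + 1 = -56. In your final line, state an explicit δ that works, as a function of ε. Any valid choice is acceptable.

δ = min(1, ε/79)

Fix ε > 0. We want δ > 0 such that 0 < |y − 3| < δ implies |(-2y^3 - y^2 + 2y + 1) + 56| < ε.
(-2y^3 - y^2 + 2y + 1) + 56 = -2y^3 - y^2 + 2y + 57 = (y − 3)(-2y^2 - 7y - 19).
So |(-2y^3 - y^2 + 2y + 1) + 56| = |y − 3|·|-2y^2 - 7y - 19|.
Assume first that |y − 3| < 1, so |y| < 4. Then |-2y^2 - 7y - 19| ≤ 2·4^2 + 7·4 + 19 = 79.
Hence |(-2y^3 - y^2 + 2y + 1) + 56| ≤ 79|y − 3| < ε provided |y − 3| < ε/79.
Choosing δ = min(1, ε/79) ensures both conditions, hence |(-2y^3 - y^2 + 2y + 1) + 56| < ε.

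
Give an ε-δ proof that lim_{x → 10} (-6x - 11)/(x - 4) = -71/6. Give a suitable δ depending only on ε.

Suppose ε > 0. We want δ > 0 with 0 < |x − 10| < δ ⇒ |(-6x - 11)/(x - 4) + 71/6| < ε.
Combining over a common denominator, (-6x - 11)/(x - 4) + 71/6 = [(-6x - 11)·6 − (-71)·(x - 4)] / [6·(x - 4)] = 35(x − 10) / (6(x - 4)).
So |(-6x - 11)/(x - 4) + 71/6| = 35|x − 10| / (6·|x − 4|).
Restrict δ ≤ 3. Then |x − 10| < 3 gives |x − 4| = |(x − 10) + 6| ≥ 6 − 3 = 3.
Hence |(-6x - 11)/(x - 4) + 71/6| < 35|x − 10|/(6·3) = (35/18)|x − 10|, which is < ε once |x − 10| < (18/35)ε.
Take δ = min(3, (18/35)ε). Then 0 < |x − 10| < δ forces both bounds, so |(-6x - 11)/(x - 4) + 71/6| < ε.

δ = min(3, (18/35)ε)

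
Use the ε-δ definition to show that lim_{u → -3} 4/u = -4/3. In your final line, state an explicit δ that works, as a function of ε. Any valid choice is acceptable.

δ = min(3/2, (9/8)ε)

Suppose ε > 0. We seek δ > 0 such that 0 < |u + 3| < δ implies |4/u + 4/3| < ε.
|4/u + 4/3| = 4·|-3 − u|/(3·|u|) = 4|u + 3|/(3|u|).
Restrict δ ≤ 3/2. Then |u + 3| < 3/2 gives |u| > 3/2, so 3|u| > 9/2.
Then |4/u + 4/3| < 4|u + 3|/(9/2), which is < ε when |u + 3| < (9/8)ε.
Take δ = min(3/2, (9/8)ε). Then 0 < |u + 3| < δ gives both |u + 3| < 3/2 and |u + 3| < (9/8)ε, so |4/u + 4/3| < ε.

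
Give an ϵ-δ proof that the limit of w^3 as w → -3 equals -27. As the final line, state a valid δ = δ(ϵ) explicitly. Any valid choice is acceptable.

δ = min(2, ϵ/49)

Fix ϵ > 0. We seek δ > 0 with 0 < |w + 3| < δ ⇒ |w^3 + 27| < ϵ.
Factor: w^3 + 27 = (w + 3)(w^2 - 3w + 9), so |w^3 + 27| = |w + 3|·|w^2 - 3w + 9|.
Impose δ ≤ 2 so that |w| < 5; then |w^2 - 3w + 9| ≤ 49.
Hence |w^3 + 27| ≤ 49|w + 3|, which is < ϵ once |w + 3| < ϵ/49.
Take δ = min(2, ϵ/49). If 0 < |w + 3| < δ then both bounds hold and |w^3 + 27| ≤ 49|w + 3| < 49·(ϵ/49) = ϵ.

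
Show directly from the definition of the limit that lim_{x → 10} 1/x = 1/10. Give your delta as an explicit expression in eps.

Fix eps > 0. We seek delta > 0 such that 0 < |x − 10| < delta implies |1/x − (1/10)| < eps.
|1/x − (1/10)| = |10 − x|/(10·|x|) = |x − 10|/(10|x|).
Require delta ≤ 5 so that |x| > 10 − 5 = 5, hence 10|x| > 50.
Then |1/x − (1/10)| < |x − 10|/50, which is < eps when |x − 10| < 50eps.
Take delta = min(5, 50eps). Then 0 < |x − 10| < delta gives both |x − 10| < 5 and |x − 10| < 50eps, so |1/x − (1/10)| < eps.

delta = min(5, 50eps)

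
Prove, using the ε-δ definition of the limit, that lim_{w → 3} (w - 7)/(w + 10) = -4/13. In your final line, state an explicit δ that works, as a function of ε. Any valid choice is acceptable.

Fix ε > 0. We want δ > 0 with 0 < |w − 3| < δ ⇒ |(w - 7)/(w + 10) + 4/13| < ε.
Combining over a common denominator, (w - 7)/(w + 10) + 4/13 = [(w - 7)·13 − (-4)·(w + 10)] / [13·(w + 10)] = 17(w − 3) / (13(w + 10)).
So |(w - 7)/(w + 10) + 4/13| = 17|w − 3| / (13·|w + 10|).
Restrict δ ≤ 13/2. Then |w − 3| < 13/2 gives |w + 10| = |(w − 3) + 13| ≥ 13 − 13/2 = 13/2.
Hence |(w - 7)/(w + 10) + 4/13| < 17|w − 3|/(13·(13/2)) = (34/169)|w − 3|, which is < ε once |w − 3| < (169/34)ε.
Take δ = min(13/2, (169/34)ε). Then 0 < |w − 3| < δ forces both bounds, so |(w - 7)/(w + 10) + 4/13| < ε.

δ = min(13/2, (169/34)ε)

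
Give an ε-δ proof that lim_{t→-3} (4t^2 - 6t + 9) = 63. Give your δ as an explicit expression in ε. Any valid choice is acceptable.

Suppose ε > 0. We want δ > 0 such that 0 < |t + 3| < δ implies |(4t^2 - 6t + 9) − 63| < ε.
(4t^2 - 6t + 9) − 63 = 4t^2 - 6t - 54 = (t + 3)(4t - 18).
So |(4t^2 - 6t + 9) − 63| = |t + 3|·|4t - 18|.
Assume first that |t + 3| < 1, so |t| < 4. Then |4t - 18| ≤ 4·4 + 18 = 34.
Hence |(4t^2 - 6t + 9) − 63| ≤ 34|t + 3| < ε provided |t + 3| < ε/34.
Choosing δ = min(1, ε/34) ensures both conditions, hence |(4t^2 - 6t + 9) − 63| < ε.

δ = min(1, ε/34)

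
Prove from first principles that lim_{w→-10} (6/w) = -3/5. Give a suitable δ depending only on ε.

Suppose ε > 0. We seek δ > 0 such that 0 < |w + 10| < δ implies |6/w + 3/5| < ε.
|6/w + 3/5| = 6·|-10 − w|/(10·|w|) = 6|w + 10|/(10|w|).
Restrict δ ≤ 5. Then |w + 10| < 5 gives |w| > 5, so 10|w| > 50.
Then |6/w + 3/5| < 6|w + 10|/50, which is < ε when |w + 10| < (25/3)ε.
Take δ = min(5, (25/3)ε). Then 0 < |w + 10| < δ gives both |w + 10| < 5 and |w + 10| < (25/3)ε, so |6/w + 3/5| < ε.

δ = min(5, (25/3)ε)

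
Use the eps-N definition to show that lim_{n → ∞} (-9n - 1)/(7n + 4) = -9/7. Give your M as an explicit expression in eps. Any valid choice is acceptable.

M = (29/49)/eps

Fix eps > 0. For n ≥ 1, |(-9n - 1)/(7n + 4) + 9/7| = |29|/(7(7n + 4)) = 29/(7(7n + 4)).
Since 7n + 4 ≥ 7n for n ≥ 1, this is ≤ 29/(7·7n) = (29/49)/n.
So |(-9n - 1)/(7n + 4) + 9/7| < eps whenever n > (29/49)/eps.
Take M = (29/49)/eps. If n > M then |(-9n - 1)/(7n + 4) + 9/7| ≤ (29/49)/n < eps.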